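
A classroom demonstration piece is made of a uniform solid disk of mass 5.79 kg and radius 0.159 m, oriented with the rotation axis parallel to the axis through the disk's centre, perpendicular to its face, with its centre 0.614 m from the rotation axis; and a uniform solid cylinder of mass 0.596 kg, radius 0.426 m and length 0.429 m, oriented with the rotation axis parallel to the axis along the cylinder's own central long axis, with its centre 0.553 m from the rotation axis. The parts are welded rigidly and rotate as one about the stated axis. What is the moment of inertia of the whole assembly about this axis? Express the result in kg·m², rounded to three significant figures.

2.49

Solid disk: I_cm = (1/2)MR² = (1/2)(5.79)(0.159)² = 0.073188 kg·m²; centre at d = 0.614 m, so the parallel axis theorem gives I = 0.073188 + (5.79)(0.614)² = 2.256 kg·m².
Solid cylinder: I_cm = (1/2)MR² = (1/2)(0.596)(0.426)² = 0.05408 kg·m²; centre at d = 0.553 m, so the parallel axis theorem gives I = 0.05408 + (0.596)(0.553)² = 0.23634 kg·m².
Total I = 2.256 + 0.23634 = 2.4923 kg·m².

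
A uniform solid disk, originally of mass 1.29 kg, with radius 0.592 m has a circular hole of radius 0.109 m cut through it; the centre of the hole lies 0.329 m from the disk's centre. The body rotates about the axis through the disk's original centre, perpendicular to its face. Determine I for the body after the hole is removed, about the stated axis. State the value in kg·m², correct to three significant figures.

Unpierced body about its centre: I₀ = (1/2)MR² = (1/2)(1.29)(0.592)² = 0.22605 kg·m².
The removed disk has mass m = M·(r/R)² = (1.29)(0.109/0.592)² = 0.043732 kg (same uniform areal density).
Its moment of inertia about the rotation axis (parallel-axis theorem): I_hole = (1/2)mr² + md² = (1/2)(0.043732)(0.109)² + (0.043732)(0.329)² = 0.0049934 kg·m².
Treating the hole as negative mass, I = I₀ − I_hole = 0.22605 − 0.0049934 = 0.22106 kg·m².

0.221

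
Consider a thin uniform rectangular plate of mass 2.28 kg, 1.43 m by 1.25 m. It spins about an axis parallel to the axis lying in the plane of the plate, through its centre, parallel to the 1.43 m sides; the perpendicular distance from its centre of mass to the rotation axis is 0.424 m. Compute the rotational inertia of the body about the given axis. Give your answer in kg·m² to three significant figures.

I_cm = (1/12)Mb² = (1/12)(2.28)(1.25)² = 0.29687 kg·m²; centre at d = 0.424 m, so I = I_cm + Md² gives I = 0.29687 + (2.28)(0.424)² = 0.70676 kg·m².

0.707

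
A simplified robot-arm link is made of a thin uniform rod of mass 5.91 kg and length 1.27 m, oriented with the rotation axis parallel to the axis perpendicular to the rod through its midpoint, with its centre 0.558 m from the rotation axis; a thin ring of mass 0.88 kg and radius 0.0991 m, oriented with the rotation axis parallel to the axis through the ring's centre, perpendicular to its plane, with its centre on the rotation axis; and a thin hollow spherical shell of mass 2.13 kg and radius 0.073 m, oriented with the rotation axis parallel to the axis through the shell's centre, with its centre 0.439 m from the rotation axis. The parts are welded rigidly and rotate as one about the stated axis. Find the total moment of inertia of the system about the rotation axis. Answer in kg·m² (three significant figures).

Thin rod: I_cm = (1/12)ML² = (1/12)(5.91)(1.27)² = 0.79435 kg·m²; centre at d = 0.558 m, so I = I_cm + Md² gives I = 0.79435 + (5.91)(0.558)² = 2.6345 kg·m².
Thin ring: I_cm = MR² = (0.88)(0.0991)² = 0.0086423 kg·m²; axis through the centre, so I = 0.0086423 kg·m².
Spherical shell: I_cm = (2/3)MR² = (2/3)(2.13)(0.073)² = 0.0075672 kg·m²; centre at d = 0.439 m, so I = I_cm + Md² gives I = 0.0075672 + (2.13)(0.439)² = 0.41806 kg·m².
Total I = 2.6345 + 0.0086423 + 0.41806 = 3.0612 kg·m².

3.06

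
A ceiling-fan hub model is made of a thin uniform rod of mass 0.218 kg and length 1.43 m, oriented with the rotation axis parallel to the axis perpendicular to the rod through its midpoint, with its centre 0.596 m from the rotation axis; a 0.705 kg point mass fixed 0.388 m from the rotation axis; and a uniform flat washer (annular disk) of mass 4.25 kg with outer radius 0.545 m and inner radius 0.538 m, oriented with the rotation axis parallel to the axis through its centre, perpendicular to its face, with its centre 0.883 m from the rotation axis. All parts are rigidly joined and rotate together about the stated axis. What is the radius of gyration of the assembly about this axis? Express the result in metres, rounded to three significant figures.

0.961

Thin rod: I_cm = (1/12)ML² = (1/12)(0.218)(1.43)² = 0.037149 kg m²; centre at d = 0.596 m, so I = I_cm + Md² gives I = 0.037149 + (0.218)(0.596)² = 0.11459 kg m².
Point mass: I_cm = 0; centre at d = 0.388 m, so I = I_cm + Md² gives I = 0 + (0.705)(0.388)² = 0.10613 kg m².
Annular disk: I_cm = (1/2)M(R²+r²) = (1/2)(4.25)[(0.545)² + (0.538)²] = 1.2462 kg m²; centre at d = 0.883 m, so I = I_cm + Md² gives I = 1.2462 + (4.25)(0.883)² = 4.5599 kg m².
Total I = 4.7806 kg m²; total mass M = 5.173 kg.
k = √(I/M) = √(4.7806/5.173) = 0.96133 m.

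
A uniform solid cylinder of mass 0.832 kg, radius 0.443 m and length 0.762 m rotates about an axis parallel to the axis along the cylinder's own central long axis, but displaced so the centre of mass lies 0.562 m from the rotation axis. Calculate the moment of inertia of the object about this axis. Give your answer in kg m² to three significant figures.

0.344

I_cm = (1/2)MR² = (1/2)(0.832)(0.443)² = 0.08164 kg m²; centre at d = 0.562 m, so the parallel axis theorem gives I = 0.08164 + (0.832)(0.562)² = 0.34442 kg m².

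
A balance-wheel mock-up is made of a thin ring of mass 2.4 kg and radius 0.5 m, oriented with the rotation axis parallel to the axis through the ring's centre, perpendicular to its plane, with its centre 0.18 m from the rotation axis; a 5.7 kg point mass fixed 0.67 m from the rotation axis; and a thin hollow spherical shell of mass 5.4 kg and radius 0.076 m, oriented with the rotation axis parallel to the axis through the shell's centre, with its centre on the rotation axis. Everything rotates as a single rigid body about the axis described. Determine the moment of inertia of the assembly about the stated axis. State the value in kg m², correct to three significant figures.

Thin ring: I_cm = MR² = (2.4)(0.5)² = 0.6 kg m²; centre at d = 0.18 m, so I = I_cm + Md² gives I = 0.6 + (2.4)(0.18)² = 0.67776 kg m².
Point mass: I_cm = 0; centre at d = 0.67 m, so I = I_cm + Md² gives I = 0 + (5.7)(0.67)² = 2.5587 kg m².
Spherical shell: I_cm = (2/3)MR² = (2/3)(5.4)(0.076)² = 0.020794 kg m²; axis through the centre, so I = 0.020794 kg m².
Total I = 0.67776 + 2.5587 + 0.020794 = 3.2573 kg m².

3.26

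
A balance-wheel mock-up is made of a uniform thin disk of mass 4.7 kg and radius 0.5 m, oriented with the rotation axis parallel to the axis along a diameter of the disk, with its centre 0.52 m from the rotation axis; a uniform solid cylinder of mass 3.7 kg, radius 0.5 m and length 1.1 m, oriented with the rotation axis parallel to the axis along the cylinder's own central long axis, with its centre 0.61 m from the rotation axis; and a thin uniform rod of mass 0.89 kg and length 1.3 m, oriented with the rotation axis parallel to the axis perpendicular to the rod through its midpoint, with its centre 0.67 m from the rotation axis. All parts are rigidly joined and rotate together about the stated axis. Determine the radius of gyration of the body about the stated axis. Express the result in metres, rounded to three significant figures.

0.650

Thin disk: I_cm = (1/4)MR² = (1/4)(4.7)(0.5)² = 0.29375 kg·m²; centre at d = 0.52 m, so the parallel axis theorem gives I = 0.29375 + (4.7)(0.52)² = 1.5646 kg·m².
Solid cylinder: I_cm = (1/2)MR² = (1/2)(3.7)(0.5)² = 0.4625 kg·m²; centre at d = 0.61 m, so the parallel axis theorem gives I = 0.4625 + (3.7)(0.61)² = 1.8393 kg·m².
Thin rod: I_cm = (1/12)ML² = (1/12)(0.89)(1.3)² = 0.12534 kg·m²; centre at d = 0.67 m, so the parallel axis theorem gives I = 0.12534 + (0.89)(0.67)² = 0.52486 kg·m².
Total I = 3.9288 kg·m²; total mass M = 9.29 kg.
k = √(I/M) = √(3.9288/9.29) = 0.65031 m.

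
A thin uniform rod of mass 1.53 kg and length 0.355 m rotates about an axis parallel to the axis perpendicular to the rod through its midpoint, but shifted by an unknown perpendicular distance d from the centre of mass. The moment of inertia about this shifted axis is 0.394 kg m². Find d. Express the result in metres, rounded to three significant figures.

0.497

About the centre-of-mass axis, I_cm = (1/12)ML² = (1/12)(1.53)(0.355)² = 0.016068 kg m².
Parallel axis theorem: I = I_cm + Md², so Md² = 0.394 − 0.016068 = 0.37793 kg m².
d = √(0.37793 / 1.53) = 0.49701 m.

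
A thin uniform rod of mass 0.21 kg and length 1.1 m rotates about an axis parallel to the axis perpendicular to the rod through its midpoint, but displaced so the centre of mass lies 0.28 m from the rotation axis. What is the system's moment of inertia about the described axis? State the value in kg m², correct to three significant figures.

0.0376

I_cm = (1/12)ML² = (1/12)(0.21)(1.1)² = 0.021175 kg m²; centre at d = 0.28 m, so the parallel axis theorem gives I = 0.021175 + (0.21)(0.28)² = 0.037639 kg m².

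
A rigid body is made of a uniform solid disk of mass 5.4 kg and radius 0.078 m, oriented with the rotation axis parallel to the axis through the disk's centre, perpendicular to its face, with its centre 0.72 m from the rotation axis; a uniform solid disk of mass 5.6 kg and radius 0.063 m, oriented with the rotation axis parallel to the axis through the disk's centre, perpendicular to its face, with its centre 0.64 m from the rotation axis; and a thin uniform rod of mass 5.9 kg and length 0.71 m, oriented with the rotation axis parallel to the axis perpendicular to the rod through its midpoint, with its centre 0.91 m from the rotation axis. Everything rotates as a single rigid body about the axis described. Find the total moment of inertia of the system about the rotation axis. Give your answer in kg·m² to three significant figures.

Solid disk: I_cm = (1/2)MR² = (1/2)(5.4)(0.078)² = 0.016427 kg·m²; centre at d = 0.72 m, so I = I_cm + Md² gives I = 0.016427 + (5.4)(0.72)² = 2.8158 kg·m².
Solid disk: I_cm = (1/2)MR² = (1/2)(5.6)(0.063)² = 0.011113 kg·m²; centre at d = 0.64 m, so I = I_cm + Md² gives I = 0.011113 + (5.6)(0.64)² = 2.3049 kg·m².
Thin rod: I_cm = (1/12)ML² = (1/12)(5.9)(0.71)² = 0.24785 kg·m²; centre at d = 0.91 m, so I = I_cm + Md² gives I = 0.24785 + (5.9)(0.91)² = 5.1336 kg·m².
Total I = 2.8158 + 2.3049 + 5.1336 = 10.254 kg·m².

10.3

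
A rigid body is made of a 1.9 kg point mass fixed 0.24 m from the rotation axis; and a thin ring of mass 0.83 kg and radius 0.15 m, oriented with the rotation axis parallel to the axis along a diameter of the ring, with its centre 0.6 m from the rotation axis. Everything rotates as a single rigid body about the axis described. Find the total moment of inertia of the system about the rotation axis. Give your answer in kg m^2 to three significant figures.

Point mass: I_cm = 0; centre at d = 0.24 m, so the parallel axis theorem gives I = 0 + (1.9)(0.24)² = 0.10944 kg m^2.
Thin ring: I_cm = (1/2)MR² = (1/2)(0.83)(0.15)² = 0.0093375 kg m^2; centre at d = 0.6 m, so the parallel axis theorem gives I = 0.0093375 + (0.83)(0.6)² = 0.30814 kg m^2.
Total I = 0.10944 + 0.30814 = 0.41758 kg m^2.

0.418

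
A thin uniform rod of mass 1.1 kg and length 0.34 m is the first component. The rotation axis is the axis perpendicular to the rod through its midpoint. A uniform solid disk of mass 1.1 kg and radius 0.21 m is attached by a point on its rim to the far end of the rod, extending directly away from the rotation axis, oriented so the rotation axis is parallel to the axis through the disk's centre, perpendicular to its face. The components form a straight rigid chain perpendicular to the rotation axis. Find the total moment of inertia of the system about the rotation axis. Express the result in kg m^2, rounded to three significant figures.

0.194

Thin rod: I_cm = (1/12)ML² = (1/12)(1.1)(0.34)² = 0.010597 kg m^2; axis through the centre, so I = 0.010597 kg m^2.
Solid disk: I_cm = (1/2)MR² = (1/2)(1.1)(0.21)² = 0.024255 kg m^2; centre at d = 0.17 + 0.21 = 0.38 m, so the parallel axis theorem gives I = 0.024255 + (1.1)(0.38)² = 0.1831 kg m^2.
Total I = 0.010597 + 0.1831 = 0.19369 kg m^2.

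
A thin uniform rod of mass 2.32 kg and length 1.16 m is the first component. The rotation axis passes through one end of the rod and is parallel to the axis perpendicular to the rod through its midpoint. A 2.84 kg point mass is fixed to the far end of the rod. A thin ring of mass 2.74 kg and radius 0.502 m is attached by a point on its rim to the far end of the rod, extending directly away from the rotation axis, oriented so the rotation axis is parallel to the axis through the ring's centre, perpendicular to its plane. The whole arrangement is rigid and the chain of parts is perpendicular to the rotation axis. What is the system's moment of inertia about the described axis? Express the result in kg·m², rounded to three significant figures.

13.1

Thin rod: I_cm = (1/12)ML² = (1/12)(2.32)(1.16)² = 0.26015 kg·m²; centre at d = 0.58 m, so I = I_cm + Md² gives I = 0.26015 + (2.32)(0.58)² = 1.0406 kg·m².
Point mass: I_cm = 0; centre at d = 0.58 + 0.58 = 1.16 m, so I = I_cm + Md² gives I = 0 + (2.84)(1.16)² = 3.8215 kg·m².
Thin ring: I_cm = MR² = (2.74)(0.502)² = 0.69049 kg·m²; centre at d = 0.58 + 0.58 + 0.502 = 1.662 m, so I = I_cm + Md² gives I = 0.69049 + (2.74)(1.662)² = 8.259 kg·m².
Total I = 1.0406 + 3.8215 + 8.259 = 13.121 kg·m².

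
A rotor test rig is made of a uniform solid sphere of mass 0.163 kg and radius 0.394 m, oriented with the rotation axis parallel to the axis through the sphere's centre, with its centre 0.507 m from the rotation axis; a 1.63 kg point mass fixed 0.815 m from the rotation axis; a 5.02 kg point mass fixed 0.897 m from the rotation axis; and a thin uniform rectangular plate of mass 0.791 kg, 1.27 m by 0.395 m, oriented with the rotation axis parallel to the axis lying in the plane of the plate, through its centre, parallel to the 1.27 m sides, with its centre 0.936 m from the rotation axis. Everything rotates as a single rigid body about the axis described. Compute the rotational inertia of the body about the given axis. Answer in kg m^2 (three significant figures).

5.88

Solid sphere: I_cm = (2/5)MR² = (2/5)(0.163)(0.394)² = 0.010121 kg m^2; centre at d = 0.507 m, so the parallel axis theorem gives I = 0.010121 + (0.163)(0.507)² = 0.05202 kg m^2.
Point mass: I_cm = 0; centre at d = 0.815 m, so the parallel axis theorem gives I = 0 + (1.63)(0.815)² = 1.0827 kg m^2.
Point mass: I_cm = 0; centre at d = 0.897 m, so the parallel axis theorem gives I = 0 + (5.02)(0.897)² = 4.0391 kg m^2.
Rectangular plate: I_cm = (1/12)Mb² = (1/12)(0.791)(0.395)² = 0.010285 kg m^2; centre at d = 0.936 m, so the parallel axis theorem gives I = 0.010285 + (0.791)(0.936)² = 0.70328 kg m^2.
Total I = 0.05202 + 1.0827 + 4.0391 + 0.70328 = 5.8771 kg m^2.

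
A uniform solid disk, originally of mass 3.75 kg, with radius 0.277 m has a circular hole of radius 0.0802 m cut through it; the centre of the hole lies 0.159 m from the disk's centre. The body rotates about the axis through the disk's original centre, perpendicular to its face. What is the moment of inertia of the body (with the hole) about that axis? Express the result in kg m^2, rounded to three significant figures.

Unpierced body about its centre: I₀ = (1/2)MR² = (1/2)(3.75)(0.277)² = 0.14387 kg m^2.
The removed disk has mass m = M·(r/R)² = (3.75)(0.0802/0.277)² = 0.31436 kg (same uniform areal density).
Its moment of inertia about the rotation axis (parallel-axis theorem): I_hole = (1/2)mr² + md² = (1/2)(0.31436)(0.0802)² + (0.31436)(0.159)² = 0.0089582 kg m^2.
Treating the hole as negative mass, I = I₀ − I_hole = 0.14387 − 0.0089582 = 0.13491 kg m^2.

0.135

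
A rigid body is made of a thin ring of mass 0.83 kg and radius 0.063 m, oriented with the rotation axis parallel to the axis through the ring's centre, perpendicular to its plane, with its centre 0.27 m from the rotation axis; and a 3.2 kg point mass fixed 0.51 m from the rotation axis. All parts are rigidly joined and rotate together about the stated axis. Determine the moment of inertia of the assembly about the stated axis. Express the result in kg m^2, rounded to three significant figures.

Thin ring: I_cm = MR² = (0.83)(0.063)² = 0.0032943 kg m^2; centre at d = 0.27 m, so I = I_cm + Md² gives I = 0.0032943 + (0.83)(0.27)² = 0.063801 kg m^2.
Point mass: I_cm = 0; centre at d = 0.51 m, so I = I_cm + Md² gives I = 0 + (3.2)(0.51)² = 0.83232 kg m^2.
Total I = 0.063801 + 0.83232 = 0.89612 kg m^2.

0.896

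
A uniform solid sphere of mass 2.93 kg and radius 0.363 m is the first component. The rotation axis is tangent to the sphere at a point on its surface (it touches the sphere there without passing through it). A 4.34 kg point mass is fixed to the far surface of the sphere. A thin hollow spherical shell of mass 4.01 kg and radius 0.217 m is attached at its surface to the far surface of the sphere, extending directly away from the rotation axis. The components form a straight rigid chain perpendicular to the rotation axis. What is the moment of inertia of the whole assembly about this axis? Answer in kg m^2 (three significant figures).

Solid sphere: I_cm = (2/5)MR² = (2/5)(2.93)(0.363)² = 0.15443 kg m^2; centre at d = 0.363 m, so I = I_cm + Md² gives I = 0.15443 + (2.93)(0.363)² = 0.54052 kg m^2.
Point mass: I_cm = 0; centre at d = 0.363 + 0.363 = 0.726 m, so I = I_cm + Md² gives I = 0 + (4.34)(0.726)² = 2.2875 kg m^2.
Spherical shell: I_cm = (2/3)MR² = (2/3)(4.01)(0.217)² = 0.12588 kg m^2; centre at d = 0.363 + 0.363 + 0.217 = 0.943 m, so I = I_cm + Md² gives I = 0.12588 + (4.01)(0.943)² = 3.6918 kg m^2.
Total I = 0.54052 + 2.2875 + 3.6918 = 6.5198 kg m^2.

6.52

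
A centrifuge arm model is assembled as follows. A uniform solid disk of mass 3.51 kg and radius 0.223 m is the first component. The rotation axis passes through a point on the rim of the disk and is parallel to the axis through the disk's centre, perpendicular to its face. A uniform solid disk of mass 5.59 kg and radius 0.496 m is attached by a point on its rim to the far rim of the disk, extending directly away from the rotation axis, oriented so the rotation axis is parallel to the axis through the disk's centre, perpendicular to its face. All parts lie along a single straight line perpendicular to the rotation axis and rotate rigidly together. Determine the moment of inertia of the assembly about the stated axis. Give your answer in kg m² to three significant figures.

Solid disk: I_cm = (1/2)MR² = (1/2)(3.51)(0.223)² = 0.087274 kg m²; centre at d = 0.223 m, so the parallel axis theorem gives I = 0.087274 + (3.51)(0.223)² = 0.26182 kg m².
Solid disk: I_cm = (1/2)MR² = (1/2)(5.59)(0.496)² = 0.68761 kg m²; centre at d = 0.223 + 0.223 + 0.496 = 0.942 m, so the parallel axis theorem gives I = 0.68761 + (5.59)(0.942)² = 5.648 kg m².
Total I = 0.26182 + 5.648 = 5.9098 kg m².

5.91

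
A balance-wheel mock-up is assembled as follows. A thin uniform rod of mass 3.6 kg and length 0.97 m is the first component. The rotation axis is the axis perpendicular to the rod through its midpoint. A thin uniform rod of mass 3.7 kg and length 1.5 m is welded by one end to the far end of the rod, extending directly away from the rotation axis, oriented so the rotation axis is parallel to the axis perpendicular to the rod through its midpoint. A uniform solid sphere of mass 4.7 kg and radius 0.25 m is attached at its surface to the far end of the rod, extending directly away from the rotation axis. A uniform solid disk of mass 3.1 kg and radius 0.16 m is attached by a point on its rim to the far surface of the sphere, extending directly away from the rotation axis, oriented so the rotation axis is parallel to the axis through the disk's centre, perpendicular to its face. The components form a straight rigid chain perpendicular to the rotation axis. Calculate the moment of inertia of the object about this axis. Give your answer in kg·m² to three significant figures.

Thin rod: I_cm = (1/12)ML² = (1/12)(3.6)(0.97)² = 0.28227 kg·m²; axis through the centre, so I = 0.28227 kg·m².
Thin rod: I_cm = (1/12)ML² = (1/12)(3.7)(1.5)² = 0.69375 kg·m²; centre at d = 0.485 + 0.75 = 1.235 m, so I = I_cm + Md² gives I = 0.69375 + (3.7)(1.235)² = 6.3371 kg·m².
Solid sphere: I_cm = (2/5)MR² = (2/5)(4.7)(0.25)² = 0.1175 kg·m²; centre at d = 0.485 + 0.75 + 0.75 + 0.25 = 2.235 m, so I = I_cm + Md² gives I = 0.1175 + (4.7)(2.235)² = 23.595 kg·m².
Solid disk: I_cm = (1/2)MR² = (1/2)(3.1)(0.16)² = 0.03968 kg·m²; centre at d = 0.485 + 0.75 + 0.75 + 0.25 + 0.25 + 0.16 = 2.645 m, so I = I_cm + Md² gives I = 0.03968 + (3.1)(2.645)² = 21.727 kg·m².
Total I = 0.28227 + 6.3371 + 23.595 + 21.727 = 51.942 kg·m².

51.9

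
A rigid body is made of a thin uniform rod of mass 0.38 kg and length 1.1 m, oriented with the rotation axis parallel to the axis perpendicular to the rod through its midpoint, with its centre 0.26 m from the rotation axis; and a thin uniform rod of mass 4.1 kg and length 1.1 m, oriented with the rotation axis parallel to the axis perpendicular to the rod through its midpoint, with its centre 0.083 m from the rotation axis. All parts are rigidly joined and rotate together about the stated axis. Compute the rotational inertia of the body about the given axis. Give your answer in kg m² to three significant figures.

0.506

Thin rod: I_cm = (1/12)ML² = (1/12)(0.38)(1.1)² = 0.038317 kg m²; centre at d = 0.26 m, so I = I_cm + Md² gives I = 0.038317 + (0.38)(0.26)² = 0.064005 kg m².
Thin rod: I_cm = (1/12)ML² = (1/12)(4.1)(1.1)² = 0.41342 kg m²; centre at d = 0.083 m, so I = I_cm + Md² gives I = 0.41342 + (4.1)(0.083)² = 0.44166 kg m².
Total I = 0.064005 + 0.44166 = 0.50567 kg m².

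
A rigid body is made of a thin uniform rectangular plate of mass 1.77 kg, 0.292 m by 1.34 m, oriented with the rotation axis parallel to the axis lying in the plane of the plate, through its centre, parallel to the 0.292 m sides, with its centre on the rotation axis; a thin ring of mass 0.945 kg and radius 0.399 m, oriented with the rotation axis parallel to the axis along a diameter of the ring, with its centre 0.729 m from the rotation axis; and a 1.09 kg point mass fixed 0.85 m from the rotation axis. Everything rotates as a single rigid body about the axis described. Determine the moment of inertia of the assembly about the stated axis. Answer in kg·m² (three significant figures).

Rectangular plate: I_cm = (1/12)Mb² = (1/12)(1.77)(1.34)² = 0.26485 kg·m²; axis through the centre, so I = 0.26485 kg·m².
Thin ring: I_cm = (1/2)MR² = (1/2)(0.945)(0.399)² = 0.075222 kg·m²; centre at d = 0.729 m, so I = I_cm + Md² gives I = 0.075222 + (0.945)(0.729)² = 0.57743 kg·m².
Point mass: I_cm = 0; centre at d = 0.85 m, so I = I_cm + Md² gives I = 0 + (1.09)(0.85)² = 0.78752 kg·m².
Total I = 0.26485 + 0.57743 + 0.78752 = 1.6298 kg·m².

1.63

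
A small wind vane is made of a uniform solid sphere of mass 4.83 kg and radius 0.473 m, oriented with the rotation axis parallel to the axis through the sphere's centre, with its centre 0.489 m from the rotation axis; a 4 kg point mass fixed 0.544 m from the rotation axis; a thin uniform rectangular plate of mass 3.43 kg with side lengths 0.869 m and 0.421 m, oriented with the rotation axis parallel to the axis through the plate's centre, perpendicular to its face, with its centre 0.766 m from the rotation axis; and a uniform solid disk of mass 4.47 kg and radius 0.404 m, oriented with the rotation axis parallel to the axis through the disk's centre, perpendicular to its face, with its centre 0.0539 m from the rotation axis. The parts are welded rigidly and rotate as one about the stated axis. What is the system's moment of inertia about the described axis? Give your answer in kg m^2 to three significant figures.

5.43

Solid sphere: I_cm = (2/5)MR² = (2/5)(4.83)(0.473)² = 0.43224 kg m^2; centre at d = 0.489 m, so the parallel axis theorem gives I = 0.43224 + (4.83)(0.489)² = 1.5872 kg m^2.
Point mass: I_cm = 0; centre at d = 0.544 m, so the parallel axis theorem gives I = 0 + (4)(0.544)² = 1.1837 kg m^2.
Rectangular plate: I_cm = (1/12)M(a²+b²) = (1/12)(3.43)[(0.869)² + (0.421)²] = 0.26651 kg m^2; centre at d = 0.766 m, so the parallel axis theorem gives I = 0.26651 + (3.43)(0.766)² = 2.2791 kg m^2.
Solid disk: I_cm = (1/2)MR² = (1/2)(4.47)(0.404)² = 0.36479 kg m^2; centre at d = 0.0539 m, so the parallel axis theorem gives I = 0.36479 + (4.47)(0.0539)² = 0.37777 kg m^2.
Total I = 1.5872 + 1.1837 + 2.2791 + 0.37777 = 5.4278 kg m^2.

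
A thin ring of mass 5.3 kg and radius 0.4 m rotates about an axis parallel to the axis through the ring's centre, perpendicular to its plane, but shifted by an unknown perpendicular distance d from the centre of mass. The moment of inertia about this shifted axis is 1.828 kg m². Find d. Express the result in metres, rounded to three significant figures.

0.430

About the centre-of-mass axis, I_cm = MR² = (5.3)(0.4)² = 0.848 kg m².
Parallel axis theorem: I = I_cm + Md², so Md² = 1.828 − 0.848 = 0.98 kg m².
d = √(0.98 / 5.3) = 0.43001 m.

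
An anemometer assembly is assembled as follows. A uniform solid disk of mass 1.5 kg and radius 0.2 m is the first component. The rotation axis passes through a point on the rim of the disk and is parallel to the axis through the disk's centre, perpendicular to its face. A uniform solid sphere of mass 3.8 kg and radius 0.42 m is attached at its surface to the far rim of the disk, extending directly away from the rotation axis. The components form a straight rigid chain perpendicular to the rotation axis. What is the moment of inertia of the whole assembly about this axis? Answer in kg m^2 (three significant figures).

2.91

Solid disk: I_cm = (1/2)MR² = (1/2)(1.5)(0.2)² = 0.03 kg m^2; centre at d = 0.2 m, so the parallel axis theorem gives I = 0.03 + (1.5)(0.2)² = 0.09 kg m^2.
Solid sphere: I_cm = (2/5)MR² = (2/5)(3.8)(0.42)² = 0.26813 kg m^2; centre at d = 0.2 + 0.2 + 0.42 = 0.82 m, so the parallel axis theorem gives I = 0.26813 + (3.8)(0.82)² = 2.8232 kg m^2.
Total I = 0.09 + 2.8232 = 2.9132 kg m^2.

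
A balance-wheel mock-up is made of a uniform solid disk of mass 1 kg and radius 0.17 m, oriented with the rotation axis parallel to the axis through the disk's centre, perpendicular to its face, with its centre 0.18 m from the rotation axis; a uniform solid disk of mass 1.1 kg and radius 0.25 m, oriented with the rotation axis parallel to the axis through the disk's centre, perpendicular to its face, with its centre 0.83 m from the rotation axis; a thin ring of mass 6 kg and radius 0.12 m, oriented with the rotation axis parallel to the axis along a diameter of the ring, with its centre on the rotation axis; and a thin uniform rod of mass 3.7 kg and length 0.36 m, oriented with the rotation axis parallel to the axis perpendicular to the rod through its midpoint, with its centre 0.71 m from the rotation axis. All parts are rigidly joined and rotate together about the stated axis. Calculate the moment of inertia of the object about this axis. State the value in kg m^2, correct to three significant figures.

Solid disk: I_cm = (1/2)MR² = (1/2)(1)(0.17)² = 0.01445 kg m^2; centre at d = 0.18 m, so I = I_cm + Md² gives I = 0.01445 + (1)(0.18)² = 0.04685 kg m^2.
Solid disk: I_cm = (1/2)MR² = (1/2)(1.1)(0.25)² = 0.034375 kg m^2; centre at d = 0.83 m, so I = I_cm + Md² gives I = 0.034375 + (1.1)(0.83)² = 0.79217 kg m^2.
Thin ring: I_cm = (1/2)MR² = (1/2)(6)(0.12)² = 0.0432 kg m^2; axis through the centre, so I = 0.0432 kg m^2.
Thin rod: I_cm = (1/12)ML² = (1/12)(3.7)(0.36)² = 0.03996 kg m^2; centre at d = 0.71 m, so I = I_cm + Md² gives I = 0.03996 + (3.7)(0.71)² = 1.9051 kg m^2.
Total I = 0.04685 + 0.79217 + 0.0432 + 1.9051 = 2.7873 kg m^2.

2.79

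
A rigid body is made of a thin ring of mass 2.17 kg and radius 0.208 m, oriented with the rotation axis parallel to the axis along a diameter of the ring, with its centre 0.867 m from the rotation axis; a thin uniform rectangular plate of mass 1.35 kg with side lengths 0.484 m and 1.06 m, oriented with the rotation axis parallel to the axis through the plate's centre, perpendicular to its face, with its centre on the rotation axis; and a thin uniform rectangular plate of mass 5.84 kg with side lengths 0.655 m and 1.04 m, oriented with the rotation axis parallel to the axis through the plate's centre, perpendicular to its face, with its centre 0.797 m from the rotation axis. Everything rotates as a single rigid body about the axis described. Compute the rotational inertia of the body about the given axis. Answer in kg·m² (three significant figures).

Thin ring: I_cm = (1/2)MR² = (1/2)(2.17)(0.208)² = 0.046941 kg·m²; centre at d = 0.867 m, so the parallel axis theorem gives I = 0.046941 + (2.17)(0.867)² = 1.6781 kg·m².
Rectangular plate: I_cm = (1/12)M(a²+b²) = (1/12)(1.35)[(0.484)² + (1.06)²] = 0.15276 kg·m²; axis through the centre, so I = 0.15276 kg·m².
Rectangular plate: I_cm = (1/12)M(a²+b²) = (1/12)(5.84)[(0.655)² + (1.04)²] = 0.73517 kg·m²; centre at d = 0.797 m, so the parallel axis theorem gives I = 0.73517 + (5.84)(0.797)² = 4.4448 kg·m².
Total I = 1.6781 + 0.15276 + 4.4448 = 6.2757 kg·m².

6.28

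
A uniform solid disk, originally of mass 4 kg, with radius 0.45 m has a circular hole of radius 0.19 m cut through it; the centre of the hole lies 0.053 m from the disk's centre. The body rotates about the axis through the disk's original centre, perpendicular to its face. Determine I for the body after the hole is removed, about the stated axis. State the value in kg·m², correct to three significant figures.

Unpierced body about its centre: I₀ = (1/2)MR² = (1/2)(4)(0.45)² = 0.405 kg·m².
The removed disk has mass m = M·(r/R)² = (4)(0.19/0.45)² = 0.71309 kg (same uniform areal density).
Its moment of inertia about the rotation axis (parallel-axis theorem): I_hole = (1/2)mr² + md² = (1/2)(0.71309)(0.19)² + (0.71309)(0.053)² = 0.014874 kg·m².
Treating the hole as negative mass, I = I₀ − I_hole = 0.405 − 0.014874 = 0.39013 kg·m².

0.390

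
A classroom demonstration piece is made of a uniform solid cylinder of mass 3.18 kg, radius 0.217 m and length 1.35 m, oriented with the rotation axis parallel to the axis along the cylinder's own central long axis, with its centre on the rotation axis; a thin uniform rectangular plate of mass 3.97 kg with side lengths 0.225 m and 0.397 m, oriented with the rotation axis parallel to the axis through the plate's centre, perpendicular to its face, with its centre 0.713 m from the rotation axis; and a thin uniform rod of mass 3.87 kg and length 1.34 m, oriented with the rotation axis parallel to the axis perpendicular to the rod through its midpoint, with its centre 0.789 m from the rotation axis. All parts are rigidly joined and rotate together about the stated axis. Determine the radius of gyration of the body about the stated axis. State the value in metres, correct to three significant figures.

Solid cylinder: I_cm = (1/2)MR² = (1/2)(3.18)(0.217)² = 0.074872 kg m^2; axis through the centre, so I = 0.074872 kg m^2.
Rectangular plate: I_cm = (1/12)M(a²+b²) = (1/12)(3.97)[(0.225)² + (0.397)²] = 0.068891 kg m^2; centre at d = 0.713 m, so I = I_cm + Md² gives I = 0.068891 + (3.97)(0.713)² = 2.0871 kg m^2.
Thin rod: I_cm = (1/12)ML² = (1/12)(3.87)(1.34)² = 0.57908 kg m^2; centre at d = 0.789 m, so I = I_cm + Md² gives I = 0.57908 + (3.87)(0.789)² = 2.9882 kg m^2.
Total I = 5.1502 kg m^2; total mass M = 11.02 kg.
k = √(I/M) = √(5.1502/11.02) = 0.68363 m.

0.684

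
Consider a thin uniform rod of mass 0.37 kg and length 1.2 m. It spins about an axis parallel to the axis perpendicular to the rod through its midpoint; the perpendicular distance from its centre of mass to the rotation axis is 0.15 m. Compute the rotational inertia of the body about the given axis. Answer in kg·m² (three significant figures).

I_cm = (1/12)ML² = (1/12)(0.37)(1.2)² = 0.0444 kg·m²; centre at d = 0.15 m, so I = I_cm + Md² gives I = 0.0444 + (0.37)(0.15)² = 0.052725 kg·m².

0.0527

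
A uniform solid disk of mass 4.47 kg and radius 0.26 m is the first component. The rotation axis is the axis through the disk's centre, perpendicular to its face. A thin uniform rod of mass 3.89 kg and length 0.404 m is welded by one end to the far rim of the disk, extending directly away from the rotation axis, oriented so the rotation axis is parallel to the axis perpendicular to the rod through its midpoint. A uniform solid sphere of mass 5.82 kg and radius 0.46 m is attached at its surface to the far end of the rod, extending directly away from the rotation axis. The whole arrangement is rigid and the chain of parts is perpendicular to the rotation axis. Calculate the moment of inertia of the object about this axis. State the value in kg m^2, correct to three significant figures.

Solid disk: I_cm = (1/2)MR² = (1/2)(4.47)(0.26)² = 0.15109 kg m^2; axis through the centre, so I = 0.15109 kg m^2.
Thin rod: I_cm = (1/12)ML² = (1/12)(3.89)(0.404)² = 0.052909 kg m^2; centre at d = 0.26 + 0.202 = 0.462 m, so I = I_cm + Md² gives I = 0.052909 + (3.89)(0.462)² = 0.88321 kg m^2.
Solid sphere: I_cm = (2/5)MR² = (2/5)(5.82)(0.46)² = 0.4926 kg m^2; centre at d = 0.26 + 0.202 + 0.202 + 0.46 = 1.124 m, so I = I_cm + Md² gives I = 0.4926 + (5.82)(1.124)² = 7.8455 kg m^2.
Total I = 0.15109 + 0.88321 + 7.8455 = 8.8797 kg m^2.

8.88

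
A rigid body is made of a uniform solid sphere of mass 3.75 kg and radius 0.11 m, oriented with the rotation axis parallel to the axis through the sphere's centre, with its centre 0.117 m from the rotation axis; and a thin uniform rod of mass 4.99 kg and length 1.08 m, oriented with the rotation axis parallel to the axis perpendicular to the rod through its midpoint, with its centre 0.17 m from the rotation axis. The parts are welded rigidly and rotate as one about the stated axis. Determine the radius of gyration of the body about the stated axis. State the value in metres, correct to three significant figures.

Solid sphere: I_cm = (2/5)MR² = (2/5)(3.75)(0.11)² = 0.01815 kg m^2; centre at d = 0.117 m, so the parallel axis theorem gives I = 0.01815 + (3.75)(0.117)² = 0.069484 kg m^2.
Thin rod: I_cm = (1/12)ML² = (1/12)(4.99)(1.08)² = 0.48503 kg m^2; centre at d = 0.17 m, so the parallel axis theorem gives I = 0.48503 + (4.99)(0.17)² = 0.62924 kg m^2.
Total I = 0.69872 kg m^2; total mass M = 8.74 kg.
k = √(I/M) = √(0.69872/8.74) = 0.28275 m.

0.283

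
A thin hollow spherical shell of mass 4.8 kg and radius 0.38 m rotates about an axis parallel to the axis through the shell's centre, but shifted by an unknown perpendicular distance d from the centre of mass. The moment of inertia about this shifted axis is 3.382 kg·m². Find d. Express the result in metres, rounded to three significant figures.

0.780

About the centre-of-mass axis, I_cm = (2/3)MR² = (2/3)(4.8)(0.38)² = 0.46208 kg·m².
Parallel axis theorem: I = I_cm + Md², so Md² = 3.382 − 0.46208 = 2.9199 kg·m².
d = √(2.9199 / 4.8) = 0.77995 m.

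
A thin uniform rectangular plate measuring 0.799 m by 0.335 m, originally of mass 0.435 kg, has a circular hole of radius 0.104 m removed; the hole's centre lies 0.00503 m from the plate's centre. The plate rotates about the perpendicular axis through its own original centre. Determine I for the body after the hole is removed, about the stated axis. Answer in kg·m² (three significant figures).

0.0269

Unpierced body about its centre: I₀ = (1/12)M(a²+b²) = (1/12)(0.435)[(0.799)² + (0.335)²] = 0.02721 kg·m².
The removed disk has mass m = M·πr²/(ab) = (0.435)·π(0.104)²/(0.799·0.335) = 0.055222 kg (same uniform areal density).
Its moment of inertia about the rotation axis (parallel-axis theorem): I_hole = (1/2)mr² + md² = (1/2)(0.055222)(0.104)² + (0.055222)(0.00503)² = 0.00030004 kg·m².
Treating the hole as negative mass, I = I₀ − I_hole = 0.02721 − 0.00030004 = 0.02691 kg·m².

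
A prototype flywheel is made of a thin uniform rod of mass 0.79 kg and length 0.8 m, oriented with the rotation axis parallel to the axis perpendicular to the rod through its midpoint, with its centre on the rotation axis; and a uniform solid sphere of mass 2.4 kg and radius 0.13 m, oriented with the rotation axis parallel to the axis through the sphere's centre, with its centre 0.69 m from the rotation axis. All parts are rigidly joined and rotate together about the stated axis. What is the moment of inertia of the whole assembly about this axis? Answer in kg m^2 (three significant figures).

Thin rod: I_cm = (1/12)ML² = (1/12)(0.79)(0.8)² = 0.042133 kg m^2; axis through the centre, so I = 0.042133 kg m^2.
Solid sphere: I_cm = (2/5)MR² = (2/5)(2.4)(0.13)² = 0.016224 kg m^2; centre at d = 0.69 m, so the parallel axis theorem gives I = 0.016224 + (2.4)(0.69)² = 1.1589 kg m^2.
Total I = 0.042133 + 1.1589 = 1.201 kg m^2.

1.20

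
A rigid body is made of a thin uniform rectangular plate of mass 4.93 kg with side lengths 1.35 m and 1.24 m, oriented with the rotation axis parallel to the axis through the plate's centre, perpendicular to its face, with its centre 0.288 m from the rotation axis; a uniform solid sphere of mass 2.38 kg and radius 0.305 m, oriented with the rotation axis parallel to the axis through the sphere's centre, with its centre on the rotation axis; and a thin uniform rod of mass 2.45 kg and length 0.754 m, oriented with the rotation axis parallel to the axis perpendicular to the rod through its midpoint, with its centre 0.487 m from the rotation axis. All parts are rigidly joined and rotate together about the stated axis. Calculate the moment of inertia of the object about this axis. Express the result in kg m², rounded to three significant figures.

2.58

Rectangular plate: I_cm = (1/12)M(a²+b²) = (1/12)(4.93)[(1.35)² + (1.24)²] = 1.3804 kg m²; centre at d = 0.288 m, so I = I_cm + Md² gives I = 1.3804 + (4.93)(0.288)² = 1.7894 kg m².
Solid sphere: I_cm = (2/5)MR² = (2/5)(2.38)(0.305)² = 0.08856 kg m²; axis through the centre, so I = 0.08856 kg m².
Thin rod: I_cm = (1/12)ML² = (1/12)(2.45)(0.754)² = 0.11607 kg m²; centre at d = 0.487 m, so I = I_cm + Md² gives I = 0.11607 + (2.45)(0.487)² = 0.69714 kg m².
Total I = 1.7894 + 0.08856 + 0.69714 = 2.5751 kg m².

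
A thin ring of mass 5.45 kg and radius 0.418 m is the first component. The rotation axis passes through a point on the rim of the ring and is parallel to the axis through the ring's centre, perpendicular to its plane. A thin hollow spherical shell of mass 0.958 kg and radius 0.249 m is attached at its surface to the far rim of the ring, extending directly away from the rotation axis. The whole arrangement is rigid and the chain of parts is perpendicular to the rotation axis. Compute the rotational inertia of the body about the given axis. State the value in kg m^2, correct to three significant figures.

Thin ring: I_cm = MR² = (5.45)(0.418)² = 0.95225 kg m^2; centre at d = 0.418 m, so the parallel axis theorem gives I = 0.95225 + (5.45)(0.418)² = 1.9045 kg m^2.
Spherical shell: I_cm = (2/3)MR² = (2/3)(0.958)(0.249)² = 0.039598 kg m^2; centre at d = 0.418 + 0.418 + 0.249 = 1.085 m, so the parallel axis theorem gives I = 0.039598 + (0.958)(1.085)² = 1.1674 kg m^2.
Total I = 1.9045 + 1.1674 = 3.0719 kg m^2.

3.07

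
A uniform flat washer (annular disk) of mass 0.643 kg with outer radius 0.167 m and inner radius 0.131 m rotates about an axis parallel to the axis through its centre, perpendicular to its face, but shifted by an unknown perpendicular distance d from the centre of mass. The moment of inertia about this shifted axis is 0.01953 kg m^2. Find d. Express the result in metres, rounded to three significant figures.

0.0886

About the centre-of-mass axis, I_cm = (1/2)M(R²+r²) = (1/2)(0.643)[(0.167)² + (0.131)²] = 0.014484 kg m^2.
Parallel axis theorem: I = I_cm + Md², so Md² = 0.01953 − 0.014484 = 0.0050464 kg m^2.
d = √(0.0050464 / 0.643) = 0.08859 m.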